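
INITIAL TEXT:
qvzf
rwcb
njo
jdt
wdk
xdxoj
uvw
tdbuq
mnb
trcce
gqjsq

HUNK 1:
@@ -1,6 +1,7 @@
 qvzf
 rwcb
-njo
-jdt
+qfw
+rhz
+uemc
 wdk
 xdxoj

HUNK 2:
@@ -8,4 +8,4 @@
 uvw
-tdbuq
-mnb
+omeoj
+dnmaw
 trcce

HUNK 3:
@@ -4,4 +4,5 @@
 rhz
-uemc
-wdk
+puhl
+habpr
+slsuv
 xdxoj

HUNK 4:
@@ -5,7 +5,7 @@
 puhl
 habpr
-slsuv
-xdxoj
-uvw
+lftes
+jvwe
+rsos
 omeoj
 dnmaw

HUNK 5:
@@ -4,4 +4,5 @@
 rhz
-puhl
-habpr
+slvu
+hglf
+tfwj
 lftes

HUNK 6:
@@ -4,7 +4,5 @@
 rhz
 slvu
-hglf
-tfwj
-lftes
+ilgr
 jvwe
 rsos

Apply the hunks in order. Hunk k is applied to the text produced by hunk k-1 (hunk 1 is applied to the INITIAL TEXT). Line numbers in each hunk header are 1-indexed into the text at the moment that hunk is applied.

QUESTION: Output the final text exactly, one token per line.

Hunk 1: at line 1 remove [njo,jdt] add [qfw,rhz,uemc] -> 12 lines: qvzf rwcb qfw rhz uemc wdk xdxoj uvw tdbuq mnb trcce gqjsq
Hunk 2: at line 8 remove [tdbuq,mnb] add [omeoj,dnmaw] -> 12 lines: qvzf rwcb qfw rhz uemc wdk xdxoj uvw omeoj dnmaw trcce gqjsq
Hunk 3: at line 4 remove [uemc,wdk] add [puhl,habpr,slsuv] -> 13 lines: qvzf rwcb qfw rhz puhl habpr slsuv xdxoj uvw omeoj dnmaw trcce gqjsq
Hunk 4: at line 5 remove [slsuv,xdxoj,uvw] add [lftes,jvwe,rsos] -> 13 lines: qvzf rwcb qfw rhz puhl habpr lftes jvwe rsos omeoj dnmaw trcce gqjsq
Hunk 5: at line 4 remove [puhl,habpr] add [slvu,hglf,tfwj] -> 14 lines: qvzf rwcb qfw rhz slvu hglf tfwj lftes jvwe rsos omeoj dnmaw trcce gqjsq
Hunk 6: at line 4 remove [hglf,tfwj,lftes] add [ilgr] -> 12 lines: qvzf rwcb qfw rhz slvu ilgr jvwe rsos omeoj dnmaw trcce gqjsq

Answer: qvzf
rwcb
qfw
rhz
slvu
ilgr
jvwe
rsos
omeoj
dnmaw
trcce
gqjsq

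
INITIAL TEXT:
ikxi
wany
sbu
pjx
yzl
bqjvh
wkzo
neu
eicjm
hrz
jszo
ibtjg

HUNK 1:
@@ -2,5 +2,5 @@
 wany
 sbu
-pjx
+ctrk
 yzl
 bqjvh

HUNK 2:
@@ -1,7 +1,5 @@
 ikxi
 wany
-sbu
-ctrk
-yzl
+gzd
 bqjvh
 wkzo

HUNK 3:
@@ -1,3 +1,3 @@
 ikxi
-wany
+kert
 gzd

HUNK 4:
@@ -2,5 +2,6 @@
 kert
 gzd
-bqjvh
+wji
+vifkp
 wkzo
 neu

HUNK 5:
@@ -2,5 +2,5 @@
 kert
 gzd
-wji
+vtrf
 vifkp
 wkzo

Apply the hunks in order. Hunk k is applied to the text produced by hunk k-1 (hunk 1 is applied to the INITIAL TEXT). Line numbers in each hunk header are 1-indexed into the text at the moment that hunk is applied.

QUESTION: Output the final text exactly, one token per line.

Hunk 1: at line 2 remove [pjx] add [ctrk] -> 12 lines: ikxi wany sbu ctrk yzl bqjvh wkzo neu eicjm hrz jszo ibtjg
Hunk 2: at line 1 remove [sbu,ctrk,yzl] add [gzd] -> 10 lines: ikxi wany gzd bqjvh wkzo neu eicjm hrz jszo ibtjg
Hunk 3: at line 1 remove [wany] add [kert] -> 10 lines: ikxi kert gzd bqjvh wkzo neu eicjm hrz jszo ibtjg
Hunk 4: at line 2 remove [bqjvh] add [wji,vifkp] -> 11 lines: ikxi kert gzd wji vifkp wkzo neu eicjm hrz jszo ibtjg
Hunk 5: at line 2 remove [wji] add [vtrf] -> 11 lines: ikxi kert gzd vtrf vifkp wkzo neu eicjm hrz jszo ibtjg

Answer: ikxi
kert
gzd
vtrf
vifkp
wkzo
neu
eicjm
hrz
jszo
ibtjg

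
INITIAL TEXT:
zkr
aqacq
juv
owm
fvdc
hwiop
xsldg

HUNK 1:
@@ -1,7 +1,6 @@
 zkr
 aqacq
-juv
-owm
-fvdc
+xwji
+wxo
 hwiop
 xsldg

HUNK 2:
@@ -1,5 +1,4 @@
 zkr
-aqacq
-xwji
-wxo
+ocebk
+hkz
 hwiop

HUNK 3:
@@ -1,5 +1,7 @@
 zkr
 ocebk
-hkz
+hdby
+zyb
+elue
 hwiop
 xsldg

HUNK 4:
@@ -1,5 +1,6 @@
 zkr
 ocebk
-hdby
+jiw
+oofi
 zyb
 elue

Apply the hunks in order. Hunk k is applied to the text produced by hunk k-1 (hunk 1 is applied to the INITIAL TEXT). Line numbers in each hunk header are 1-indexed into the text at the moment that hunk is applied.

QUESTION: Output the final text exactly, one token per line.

Answer: zkr
ocebk
jiw
oofi
zyb
elue
hwiop
xsldg

Derivation:
Hunk 1: at line 1 remove [juv,owm,fvdc] add [xwji,wxo] -> 6 lines: zkr aqacq xwji wxo hwiop xsldg
Hunk 2: at line 1 remove [aqacq,xwji,wxo] add [ocebk,hkz] -> 5 lines: zkr ocebk hkz hwiop xsldg
Hunk 3: at line 1 remove [hkz] add [hdby,zyb,elue] -> 7 lines: zkr ocebk hdby zyb elue hwiop xsldg
Hunk 4: at line 1 remove [hdby] add [jiw,oofi] -> 8 lines: zkr ocebk jiw oofi zyb elue hwiop xsldg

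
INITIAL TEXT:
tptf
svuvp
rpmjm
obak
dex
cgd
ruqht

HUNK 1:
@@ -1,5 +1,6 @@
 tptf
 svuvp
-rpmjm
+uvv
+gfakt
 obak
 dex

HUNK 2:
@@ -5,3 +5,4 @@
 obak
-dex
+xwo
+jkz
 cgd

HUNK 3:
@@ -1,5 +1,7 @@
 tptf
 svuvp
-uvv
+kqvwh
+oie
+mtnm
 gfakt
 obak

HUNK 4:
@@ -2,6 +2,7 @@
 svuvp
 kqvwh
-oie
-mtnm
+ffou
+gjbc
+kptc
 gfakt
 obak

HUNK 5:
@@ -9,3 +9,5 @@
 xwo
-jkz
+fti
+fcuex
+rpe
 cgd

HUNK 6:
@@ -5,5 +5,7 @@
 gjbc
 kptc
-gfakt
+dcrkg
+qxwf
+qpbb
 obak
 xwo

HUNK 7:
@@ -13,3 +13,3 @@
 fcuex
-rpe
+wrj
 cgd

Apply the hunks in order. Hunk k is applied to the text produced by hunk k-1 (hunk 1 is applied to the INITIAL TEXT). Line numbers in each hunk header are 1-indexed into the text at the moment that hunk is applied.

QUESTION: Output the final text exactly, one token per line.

Answer: tptf
svuvp
kqvwh
ffou
gjbc
kptc
dcrkg
qxwf
qpbb
obak
xwo
fti
fcuex
wrj
cgd
ruqht

Derivation:
Hunk 1: at line 1 remove [rpmjm] add [uvv,gfakt] -> 8 lines: tptf svuvp uvv gfakt obak dex cgd ruqht
Hunk 2: at line 5 remove [dex] add [xwo,jkz] -> 9 lines: tptf svuvp uvv gfakt obak xwo jkz cgd ruqht
Hunk 3: at line 1 remove [uvv] add [kqvwh,oie,mtnm] -> 11 lines: tptf svuvp kqvwh oie mtnm gfakt obak xwo jkz cgd ruqht
Hunk 4: at line 2 remove [oie,mtnm] add [ffou,gjbc,kptc] -> 12 lines: tptf svuvp kqvwh ffou gjbc kptc gfakt obak xwo jkz cgd ruqht
Hunk 5: at line 9 remove [jkz] add [fti,fcuex,rpe] -> 14 lines: tptf svuvp kqvwh ffou gjbc kptc gfakt obak xwo fti fcuex rpe cgd ruqht
Hunk 6: at line 5 remove [gfakt] add [dcrkg,qxwf,qpbb] -> 16 lines: tptf svuvp kqvwh ffou gjbc kptc dcrkg qxwf qpbb obak xwo fti fcuex rpe cgd ruqht
Hunk 7: at line 13 remove [rpe] add [wrj] -> 16 lines: tptf svuvp kqvwh ffou gjbc kptc dcrkg qxwf qpbb obak xwo fti fcuex wrj cgd ruqht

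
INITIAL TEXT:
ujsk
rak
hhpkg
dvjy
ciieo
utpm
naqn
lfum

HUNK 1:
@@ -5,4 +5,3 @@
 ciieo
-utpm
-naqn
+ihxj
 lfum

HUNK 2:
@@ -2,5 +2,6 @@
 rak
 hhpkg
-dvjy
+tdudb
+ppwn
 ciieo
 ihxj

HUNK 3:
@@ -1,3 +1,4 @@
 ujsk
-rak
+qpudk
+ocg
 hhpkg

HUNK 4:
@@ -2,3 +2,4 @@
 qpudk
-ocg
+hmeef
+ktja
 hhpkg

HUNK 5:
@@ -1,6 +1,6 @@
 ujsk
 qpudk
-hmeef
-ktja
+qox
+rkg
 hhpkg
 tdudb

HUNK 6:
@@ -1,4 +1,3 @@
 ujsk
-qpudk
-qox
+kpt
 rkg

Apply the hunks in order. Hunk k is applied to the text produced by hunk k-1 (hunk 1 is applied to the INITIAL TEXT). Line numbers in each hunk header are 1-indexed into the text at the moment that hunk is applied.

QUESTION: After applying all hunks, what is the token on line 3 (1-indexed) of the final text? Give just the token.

Hunk 1: at line 5 remove [utpm,naqn] add [ihxj] -> 7 lines: ujsk rak hhpkg dvjy ciieo ihxj lfum
Hunk 2: at line 2 remove [dvjy] add [tdudb,ppwn] -> 8 lines: ujsk rak hhpkg tdudb ppwn ciieo ihxj lfum
Hunk 3: at line 1 remove [rak] add [qpudk,ocg] -> 9 lines: ujsk qpudk ocg hhpkg tdudb ppwn ciieo ihxj lfum
Hunk 4: at line 2 remove [ocg] add [hmeef,ktja] -> 10 lines: ujsk qpudk hmeef ktja hhpkg tdudb ppwn ciieo ihxj lfum
Hunk 5: at line 1 remove [hmeef,ktja] add [qox,rkg] -> 10 lines: ujsk qpudk qox rkg hhpkg tdudb ppwn ciieo ihxj lfum
Hunk 6: at line 1 remove [qpudk,qox] add [kpt] -> 9 lines: ujsk kpt rkg hhpkg tdudb ppwn ciieo ihxj lfum
Final line 3: rkg

Answer: rkg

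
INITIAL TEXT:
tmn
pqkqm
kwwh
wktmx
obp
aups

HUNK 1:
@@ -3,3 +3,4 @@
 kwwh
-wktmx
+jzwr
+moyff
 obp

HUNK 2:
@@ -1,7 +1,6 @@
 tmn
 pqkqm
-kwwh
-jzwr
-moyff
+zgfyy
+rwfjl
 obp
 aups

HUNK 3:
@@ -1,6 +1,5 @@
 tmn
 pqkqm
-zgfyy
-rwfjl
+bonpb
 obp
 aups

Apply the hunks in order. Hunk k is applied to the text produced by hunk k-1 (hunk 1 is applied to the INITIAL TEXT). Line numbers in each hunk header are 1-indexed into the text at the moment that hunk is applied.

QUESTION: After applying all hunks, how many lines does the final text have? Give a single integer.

Answer: 5

Derivation:
Hunk 1: at line 3 remove [wktmx] add [jzwr,moyff] -> 7 lines: tmn pqkqm kwwh jzwr moyff obp aups
Hunk 2: at line 1 remove [kwwh,jzwr,moyff] add [zgfyy,rwfjl] -> 6 lines: tmn pqkqm zgfyy rwfjl obp aups
Hunk 3: at line 1 remove [zgfyy,rwfjl] add [bonpb] -> 5 lines: tmn pqkqm bonpb obp aups
Final line count: 5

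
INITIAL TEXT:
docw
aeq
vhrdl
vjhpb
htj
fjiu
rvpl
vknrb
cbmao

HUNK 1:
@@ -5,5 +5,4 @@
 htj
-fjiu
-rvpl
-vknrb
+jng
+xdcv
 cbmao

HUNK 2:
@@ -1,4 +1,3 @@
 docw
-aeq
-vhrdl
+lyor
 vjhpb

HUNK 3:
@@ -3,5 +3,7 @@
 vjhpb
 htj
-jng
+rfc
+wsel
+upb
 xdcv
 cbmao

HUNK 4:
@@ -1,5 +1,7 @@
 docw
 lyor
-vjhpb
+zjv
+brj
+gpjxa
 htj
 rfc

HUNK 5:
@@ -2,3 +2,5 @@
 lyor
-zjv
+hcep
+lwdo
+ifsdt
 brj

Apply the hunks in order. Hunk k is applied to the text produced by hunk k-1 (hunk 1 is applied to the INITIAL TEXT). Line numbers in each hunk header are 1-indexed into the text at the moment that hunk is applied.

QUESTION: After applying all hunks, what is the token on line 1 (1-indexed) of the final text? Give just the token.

Answer: docw

Derivation:
Hunk 1: at line 5 remove [fjiu,rvpl,vknrb] add [jng,xdcv] -> 8 lines: docw aeq vhrdl vjhpb htj jng xdcv cbmao
Hunk 2: at line 1 remove [aeq,vhrdl] add [lyor] -> 7 lines: docw lyor vjhpb htj jng xdcv cbmao
Hunk 3: at line 3 remove [jng] add [rfc,wsel,upb] -> 9 lines: docw lyor vjhpb htj rfc wsel upb xdcv cbmao
Hunk 4: at line 1 remove [vjhpb] add [zjv,brj,gpjxa] -> 11 lines: docw lyor zjv brj gpjxa htj rfc wsel upb xdcv cbmao
Hunk 5: at line 2 remove [zjv] add [hcep,lwdo,ifsdt] -> 13 lines: docw lyor hcep lwdo ifsdt brj gpjxa htj rfc wsel upb xdcv cbmao
Final line 1: docw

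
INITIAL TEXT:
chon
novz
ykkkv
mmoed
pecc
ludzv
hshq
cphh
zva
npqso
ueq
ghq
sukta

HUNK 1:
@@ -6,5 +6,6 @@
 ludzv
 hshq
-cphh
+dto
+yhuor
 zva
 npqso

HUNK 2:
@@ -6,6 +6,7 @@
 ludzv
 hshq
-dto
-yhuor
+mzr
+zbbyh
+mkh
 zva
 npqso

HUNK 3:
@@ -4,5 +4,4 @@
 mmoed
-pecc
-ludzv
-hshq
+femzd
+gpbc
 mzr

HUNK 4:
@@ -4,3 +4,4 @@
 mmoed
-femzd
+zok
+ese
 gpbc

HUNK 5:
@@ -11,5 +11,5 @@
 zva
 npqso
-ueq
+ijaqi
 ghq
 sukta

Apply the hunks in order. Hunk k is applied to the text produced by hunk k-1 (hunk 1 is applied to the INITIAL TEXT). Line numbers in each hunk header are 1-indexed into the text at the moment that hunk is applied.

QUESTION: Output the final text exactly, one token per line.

Hunk 1: at line 6 remove [cphh] add [dto,yhuor] -> 14 lines: chon novz ykkkv mmoed pecc ludzv hshq dto yhuor zva npqso ueq ghq sukta
Hunk 2: at line 6 remove [dto,yhuor] add [mzr,zbbyh,mkh] -> 15 lines: chon novz ykkkv mmoed pecc ludzv hshq mzr zbbyh mkh zva npqso ueq ghq sukta
Hunk 3: at line 4 remove [pecc,ludzv,hshq] add [femzd,gpbc] -> 14 lines: chon novz ykkkv mmoed femzd gpbc mzr zbbyh mkh zva npqso ueq ghq sukta
Hunk 4: at line 4 remove [femzd] add [zok,ese] -> 15 lines: chon novz ykkkv mmoed zok ese gpbc mzr zbbyh mkh zva npqso ueq ghq sukta
Hunk 5: at line 11 remove [ueq] add [ijaqi] -> 15 lines: chon novz ykkkv mmoed zok ese gpbc mzr zbbyh mkh zva npqso ijaqi ghq sukta

Answer: chon
novz
ykkkv
mmoed
zok
ese
gpbc
mzr
zbbyh
mkh
zva
npqso
ijaqi
ghq
sukta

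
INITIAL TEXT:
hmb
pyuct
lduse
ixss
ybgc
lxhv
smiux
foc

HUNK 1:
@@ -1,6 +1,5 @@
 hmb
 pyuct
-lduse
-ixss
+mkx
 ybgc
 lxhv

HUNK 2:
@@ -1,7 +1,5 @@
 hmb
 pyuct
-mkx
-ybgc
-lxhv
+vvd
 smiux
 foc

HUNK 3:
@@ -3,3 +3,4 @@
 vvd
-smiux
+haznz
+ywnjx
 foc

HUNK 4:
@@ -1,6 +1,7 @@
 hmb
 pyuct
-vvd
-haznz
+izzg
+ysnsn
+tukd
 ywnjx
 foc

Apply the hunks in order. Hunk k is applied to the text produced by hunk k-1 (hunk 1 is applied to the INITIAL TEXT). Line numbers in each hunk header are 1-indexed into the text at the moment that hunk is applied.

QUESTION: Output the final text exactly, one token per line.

Hunk 1: at line 1 remove [lduse,ixss] add [mkx] -> 7 lines: hmb pyuct mkx ybgc lxhv smiux foc
Hunk 2: at line 1 remove [mkx,ybgc,lxhv] add [vvd] -> 5 lines: hmb pyuct vvd smiux foc
Hunk 3: at line 3 remove [smiux] add [haznz,ywnjx] -> 6 lines: hmb pyuct vvd haznz ywnjx foc
Hunk 4: at line 1 remove [vvd,haznz] add [izzg,ysnsn,tukd] -> 7 lines: hmb pyuct izzg ysnsn tukd ywnjx foc

Answer: hmb
pyuct
izzg
ysnsn
tukd
ywnjx
foc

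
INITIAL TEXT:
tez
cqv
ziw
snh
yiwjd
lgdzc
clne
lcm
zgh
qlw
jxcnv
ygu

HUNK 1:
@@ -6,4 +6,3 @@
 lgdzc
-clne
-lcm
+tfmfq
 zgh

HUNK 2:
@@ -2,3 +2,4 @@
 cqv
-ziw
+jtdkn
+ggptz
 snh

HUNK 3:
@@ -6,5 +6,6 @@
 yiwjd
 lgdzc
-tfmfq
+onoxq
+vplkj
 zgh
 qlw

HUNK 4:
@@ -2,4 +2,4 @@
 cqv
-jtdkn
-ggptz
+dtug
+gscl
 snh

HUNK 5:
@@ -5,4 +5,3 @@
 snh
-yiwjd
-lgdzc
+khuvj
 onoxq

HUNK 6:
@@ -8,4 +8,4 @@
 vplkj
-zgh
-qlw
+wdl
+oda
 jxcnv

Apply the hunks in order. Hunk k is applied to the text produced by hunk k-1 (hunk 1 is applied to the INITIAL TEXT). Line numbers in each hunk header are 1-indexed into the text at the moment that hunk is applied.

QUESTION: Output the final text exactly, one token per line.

Hunk 1: at line 6 remove [clne,lcm] add [tfmfq] -> 11 lines: tez cqv ziw snh yiwjd lgdzc tfmfq zgh qlw jxcnv ygu
Hunk 2: at line 2 remove [ziw] add [jtdkn,ggptz] -> 12 lines: tez cqv jtdkn ggptz snh yiwjd lgdzc tfmfq zgh qlw jxcnv ygu
Hunk 3: at line 6 remove [tfmfq] add [onoxq,vplkj] -> 13 lines: tez cqv jtdkn ggptz snh yiwjd lgdzc onoxq vplkj zgh qlw jxcnv ygu
Hunk 4: at line 2 remove [jtdkn,ggptz] add [dtug,gscl] -> 13 lines: tez cqv dtug gscl snh yiwjd lgdzc onoxq vplkj zgh qlw jxcnv ygu
Hunk 5: at line 5 remove [yiwjd,lgdzc] add [khuvj] -> 12 lines: tez cqv dtug gscl snh khuvj onoxq vplkj zgh qlw jxcnv ygu
Hunk 6: at line 8 remove [zgh,qlw] add [wdl,oda] -> 12 lines: tez cqv dtug gscl snh khuvj onoxq vplkj wdl oda jxcnv ygu

Answer: tez
cqv
dtug
gscl
snh
khuvj
onoxq
vplkj
wdl
oda
jxcnv
ygu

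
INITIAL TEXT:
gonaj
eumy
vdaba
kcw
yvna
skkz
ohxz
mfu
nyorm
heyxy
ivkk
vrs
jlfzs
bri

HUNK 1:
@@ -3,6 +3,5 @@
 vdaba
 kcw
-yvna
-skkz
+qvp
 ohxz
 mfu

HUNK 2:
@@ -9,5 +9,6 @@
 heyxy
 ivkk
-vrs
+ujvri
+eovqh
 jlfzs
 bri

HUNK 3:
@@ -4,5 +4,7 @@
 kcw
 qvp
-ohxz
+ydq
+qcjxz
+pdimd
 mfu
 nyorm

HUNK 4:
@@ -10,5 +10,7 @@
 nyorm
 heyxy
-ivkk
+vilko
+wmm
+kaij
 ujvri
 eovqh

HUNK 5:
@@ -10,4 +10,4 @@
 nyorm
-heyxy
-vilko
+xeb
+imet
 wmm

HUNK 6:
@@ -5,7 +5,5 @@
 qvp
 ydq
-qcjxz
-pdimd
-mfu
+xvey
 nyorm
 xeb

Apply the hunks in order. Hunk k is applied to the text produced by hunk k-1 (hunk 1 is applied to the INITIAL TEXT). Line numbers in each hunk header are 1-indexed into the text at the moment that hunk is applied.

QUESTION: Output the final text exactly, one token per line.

Answer: gonaj
eumy
vdaba
kcw
qvp
ydq
xvey
nyorm
xeb
imet
wmm
kaij
ujvri
eovqh
jlfzs
bri

Derivation:
Hunk 1: at line 3 remove [yvna,skkz] add [qvp] -> 13 lines: gonaj eumy vdaba kcw qvp ohxz mfu nyorm heyxy ivkk vrs jlfzs bri
Hunk 2: at line 9 remove [vrs] add [ujvri,eovqh] -> 14 lines: gonaj eumy vdaba kcw qvp ohxz mfu nyorm heyxy ivkk ujvri eovqh jlfzs bri
Hunk 3: at line 4 remove [ohxz] add [ydq,qcjxz,pdimd] -> 16 lines: gonaj eumy vdaba kcw qvp ydq qcjxz pdimd mfu nyorm heyxy ivkk ujvri eovqh jlfzs bri
Hunk 4: at line 10 remove [ivkk] add [vilko,wmm,kaij] -> 18 lines: gonaj eumy vdaba kcw qvp ydq qcjxz pdimd mfu nyorm heyxy vilko wmm kaij ujvri eovqh jlfzs bri
Hunk 5: at line 10 remove [heyxy,vilko] add [xeb,imet] -> 18 lines: gonaj eumy vdaba kcw qvp ydq qcjxz pdimd mfu nyorm xeb imet wmm kaij ujvri eovqh jlfzs bri
Hunk 6: at line 5 remove [qcjxz,pdimd,mfu] add [xvey] -> 16 lines: gonaj eumy vdaba kcw qvp ydq xvey nyorm xeb imet wmm kaij ujvri eovqh jlfzs bri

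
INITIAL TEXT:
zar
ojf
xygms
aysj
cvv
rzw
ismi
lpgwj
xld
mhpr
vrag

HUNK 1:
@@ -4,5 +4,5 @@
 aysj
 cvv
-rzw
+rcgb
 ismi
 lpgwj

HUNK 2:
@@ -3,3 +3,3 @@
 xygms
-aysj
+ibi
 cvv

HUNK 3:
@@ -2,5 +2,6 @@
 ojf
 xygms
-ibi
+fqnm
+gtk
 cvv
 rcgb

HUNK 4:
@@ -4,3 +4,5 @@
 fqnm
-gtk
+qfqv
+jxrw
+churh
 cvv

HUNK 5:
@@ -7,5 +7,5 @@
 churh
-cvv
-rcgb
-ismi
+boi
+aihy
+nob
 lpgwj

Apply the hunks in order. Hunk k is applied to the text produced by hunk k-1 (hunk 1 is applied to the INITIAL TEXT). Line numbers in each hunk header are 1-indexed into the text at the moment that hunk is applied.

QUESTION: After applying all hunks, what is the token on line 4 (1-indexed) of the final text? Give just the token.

Answer: fqnm

Derivation:
Hunk 1: at line 4 remove [rzw] add [rcgb] -> 11 lines: zar ojf xygms aysj cvv rcgb ismi lpgwj xld mhpr vrag
Hunk 2: at line 3 remove [aysj] add [ibi] -> 11 lines: zar ojf xygms ibi cvv rcgb ismi lpgwj xld mhpr vrag
Hunk 3: at line 2 remove [ibi] add [fqnm,gtk] -> 12 lines: zar ojf xygms fqnm gtk cvv rcgb ismi lpgwj xld mhpr vrag
Hunk 4: at line 4 remove [gtk] add [qfqv,jxrw,churh] -> 14 lines: zar ojf xygms fqnm qfqv jxrw churh cvv rcgb ismi lpgwj xld mhpr vrag
Hunk 5: at line 7 remove [cvv,rcgb,ismi] add [boi,aihy,nob] -> 14 lines: zar ojf xygms fqnm qfqv jxrw churh boi aihy nob lpgwj xld mhpr vrag
Final line 4: fqnm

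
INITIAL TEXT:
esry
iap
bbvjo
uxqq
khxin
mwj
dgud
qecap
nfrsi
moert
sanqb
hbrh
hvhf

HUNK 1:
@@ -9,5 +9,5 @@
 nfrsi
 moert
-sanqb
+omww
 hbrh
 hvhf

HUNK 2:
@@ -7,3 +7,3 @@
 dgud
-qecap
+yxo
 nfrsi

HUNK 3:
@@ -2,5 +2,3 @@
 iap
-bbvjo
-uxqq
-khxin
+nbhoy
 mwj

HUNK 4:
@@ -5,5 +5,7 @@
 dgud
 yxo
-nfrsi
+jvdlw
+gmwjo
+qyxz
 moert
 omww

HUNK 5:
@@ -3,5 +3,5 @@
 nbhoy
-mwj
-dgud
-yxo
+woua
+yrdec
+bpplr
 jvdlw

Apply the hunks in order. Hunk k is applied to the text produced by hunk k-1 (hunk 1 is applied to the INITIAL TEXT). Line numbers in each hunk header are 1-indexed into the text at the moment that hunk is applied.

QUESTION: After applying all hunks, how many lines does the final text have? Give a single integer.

Hunk 1: at line 9 remove [sanqb] add [omww] -> 13 lines: esry iap bbvjo uxqq khxin mwj dgud qecap nfrsi moert omww hbrh hvhf
Hunk 2: at line 7 remove [qecap] add [yxo] -> 13 lines: esry iap bbvjo uxqq khxin mwj dgud yxo nfrsi moert omww hbrh hvhf
Hunk 3: at line 2 remove [bbvjo,uxqq,khxin] add [nbhoy] -> 11 lines: esry iap nbhoy mwj dgud yxo nfrsi moert omww hbrh hvhf
Hunk 4: at line 5 remove [nfrsi] add [jvdlw,gmwjo,qyxz] -> 13 lines: esry iap nbhoy mwj dgud yxo jvdlw gmwjo qyxz moert omww hbrh hvhf
Hunk 5: at line 3 remove [mwj,dgud,yxo] add [woua,yrdec,bpplr] -> 13 lines: esry iap nbhoy woua yrdec bpplr jvdlw gmwjo qyxz moert omww hbrh hvhf
Final line count: 13

Answer: 13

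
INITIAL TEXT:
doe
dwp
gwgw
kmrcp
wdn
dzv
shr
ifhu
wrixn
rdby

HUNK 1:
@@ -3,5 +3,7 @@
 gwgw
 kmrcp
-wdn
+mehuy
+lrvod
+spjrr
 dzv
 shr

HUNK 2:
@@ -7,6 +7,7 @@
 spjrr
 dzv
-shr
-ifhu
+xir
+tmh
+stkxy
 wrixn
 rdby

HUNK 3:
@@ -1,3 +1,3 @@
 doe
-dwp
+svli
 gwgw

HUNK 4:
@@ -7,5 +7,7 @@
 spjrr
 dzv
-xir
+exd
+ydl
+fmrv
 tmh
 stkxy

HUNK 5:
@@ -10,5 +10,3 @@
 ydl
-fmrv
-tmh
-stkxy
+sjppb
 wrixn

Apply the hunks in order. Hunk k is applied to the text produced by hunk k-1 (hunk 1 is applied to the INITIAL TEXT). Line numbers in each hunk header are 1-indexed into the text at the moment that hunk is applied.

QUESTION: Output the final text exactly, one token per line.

Hunk 1: at line 3 remove [wdn] add [mehuy,lrvod,spjrr] -> 12 lines: doe dwp gwgw kmrcp mehuy lrvod spjrr dzv shr ifhu wrixn rdby
Hunk 2: at line 7 remove [shr,ifhu] add [xir,tmh,stkxy] -> 13 lines: doe dwp gwgw kmrcp mehuy lrvod spjrr dzv xir tmh stkxy wrixn rdby
Hunk 3: at line 1 remove [dwp] add [svli] -> 13 lines: doe svli gwgw kmrcp mehuy lrvod spjrr dzv xir tmh stkxy wrixn rdby
Hunk 4: at line 7 remove [xir] add [exd,ydl,fmrv] -> 15 lines: doe svli gwgw kmrcp mehuy lrvod spjrr dzv exd ydl fmrv tmh stkxy wrixn rdby
Hunk 5: at line 10 remove [fmrv,tmh,stkxy] add [sjppb] -> 13 lines: doe svli gwgw kmrcp mehuy lrvod spjrr dzv exd ydl sjppb wrixn rdby

Answer: doe
svli
gwgw
kmrcp
mehuy
lrvod
spjrr
dzv
exd
ydl
sjppb
wrixn
rdby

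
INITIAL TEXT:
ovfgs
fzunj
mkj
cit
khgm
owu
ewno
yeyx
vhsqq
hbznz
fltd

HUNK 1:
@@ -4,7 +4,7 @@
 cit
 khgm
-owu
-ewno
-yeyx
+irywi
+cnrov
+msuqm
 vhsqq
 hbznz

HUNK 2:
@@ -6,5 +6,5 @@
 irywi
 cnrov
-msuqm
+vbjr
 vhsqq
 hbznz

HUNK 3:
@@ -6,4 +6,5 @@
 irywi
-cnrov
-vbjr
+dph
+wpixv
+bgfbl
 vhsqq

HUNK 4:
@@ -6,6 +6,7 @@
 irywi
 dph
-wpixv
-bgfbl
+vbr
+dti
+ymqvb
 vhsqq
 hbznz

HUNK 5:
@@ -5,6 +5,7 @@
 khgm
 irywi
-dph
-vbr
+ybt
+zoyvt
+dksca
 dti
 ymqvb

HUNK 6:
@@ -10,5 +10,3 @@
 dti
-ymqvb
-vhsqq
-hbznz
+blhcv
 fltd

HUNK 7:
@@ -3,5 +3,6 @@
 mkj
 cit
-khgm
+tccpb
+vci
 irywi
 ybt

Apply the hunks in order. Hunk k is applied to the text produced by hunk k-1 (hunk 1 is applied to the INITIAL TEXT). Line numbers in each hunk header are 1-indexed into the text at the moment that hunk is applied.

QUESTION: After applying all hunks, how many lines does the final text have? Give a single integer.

Hunk 1: at line 4 remove [owu,ewno,yeyx] add [irywi,cnrov,msuqm] -> 11 lines: ovfgs fzunj mkj cit khgm irywi cnrov msuqm vhsqq hbznz fltd
Hunk 2: at line 6 remove [msuqm] add [vbjr] -> 11 lines: ovfgs fzunj mkj cit khgm irywi cnrov vbjr vhsqq hbznz fltd
Hunk 3: at line 6 remove [cnrov,vbjr] add [dph,wpixv,bgfbl] -> 12 lines: ovfgs fzunj mkj cit khgm irywi dph wpixv bgfbl vhsqq hbznz fltd
Hunk 4: at line 6 remove [wpixv,bgfbl] add [vbr,dti,ymqvb] -> 13 lines: ovfgs fzunj mkj cit khgm irywi dph vbr dti ymqvb vhsqq hbznz fltd
Hunk 5: at line 5 remove [dph,vbr] add [ybt,zoyvt,dksca] -> 14 lines: ovfgs fzunj mkj cit khgm irywi ybt zoyvt dksca dti ymqvb vhsqq hbznz fltd
Hunk 6: at line 10 remove [ymqvb,vhsqq,hbznz] add [blhcv] -> 12 lines: ovfgs fzunj mkj cit khgm irywi ybt zoyvt dksca dti blhcv fltd
Hunk 7: at line 3 remove [khgm] add [tccpb,vci] -> 13 lines: ovfgs fzunj mkj cit tccpb vci irywi ybt zoyvt dksca dti blhcv fltd
Final line count: 13

Answer: 13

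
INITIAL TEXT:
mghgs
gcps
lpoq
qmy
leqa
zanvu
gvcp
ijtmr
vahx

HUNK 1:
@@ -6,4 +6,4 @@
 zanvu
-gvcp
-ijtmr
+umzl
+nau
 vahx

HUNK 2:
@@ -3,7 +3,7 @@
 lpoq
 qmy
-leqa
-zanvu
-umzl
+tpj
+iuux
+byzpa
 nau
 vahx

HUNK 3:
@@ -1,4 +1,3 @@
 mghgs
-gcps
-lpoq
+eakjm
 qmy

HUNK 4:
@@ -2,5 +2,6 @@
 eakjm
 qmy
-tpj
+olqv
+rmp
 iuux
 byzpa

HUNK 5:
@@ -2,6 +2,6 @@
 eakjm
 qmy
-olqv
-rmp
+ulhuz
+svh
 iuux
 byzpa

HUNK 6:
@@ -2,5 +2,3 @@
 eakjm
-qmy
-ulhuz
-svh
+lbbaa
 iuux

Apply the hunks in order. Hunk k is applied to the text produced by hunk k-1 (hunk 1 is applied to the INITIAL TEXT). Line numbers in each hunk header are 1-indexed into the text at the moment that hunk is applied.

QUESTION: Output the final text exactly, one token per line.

Answer: mghgs
eakjm
lbbaa
iuux
byzpa
nau
vahx

Derivation:
Hunk 1: at line 6 remove [gvcp,ijtmr] add [umzl,nau] -> 9 lines: mghgs gcps lpoq qmy leqa zanvu umzl nau vahx
Hunk 2: at line 3 remove [leqa,zanvu,umzl] add [tpj,iuux,byzpa] -> 9 lines: mghgs gcps lpoq qmy tpj iuux byzpa nau vahx
Hunk 3: at line 1 remove [gcps,lpoq] add [eakjm] -> 8 lines: mghgs eakjm qmy tpj iuux byzpa nau vahx
Hunk 4: at line 2 remove [tpj] add [olqv,rmp] -> 9 lines: mghgs eakjm qmy olqv rmp iuux byzpa nau vahx
Hunk 5: at line 2 remove [olqv,rmp] add [ulhuz,svh] -> 9 lines: mghgs eakjm qmy ulhuz svh iuux byzpa nau vahx
Hunk 6: at line 2 remove [qmy,ulhuz,svh] add [lbbaa] -> 7 lines: mghgs eakjm lbbaa iuux byzpa nau vahx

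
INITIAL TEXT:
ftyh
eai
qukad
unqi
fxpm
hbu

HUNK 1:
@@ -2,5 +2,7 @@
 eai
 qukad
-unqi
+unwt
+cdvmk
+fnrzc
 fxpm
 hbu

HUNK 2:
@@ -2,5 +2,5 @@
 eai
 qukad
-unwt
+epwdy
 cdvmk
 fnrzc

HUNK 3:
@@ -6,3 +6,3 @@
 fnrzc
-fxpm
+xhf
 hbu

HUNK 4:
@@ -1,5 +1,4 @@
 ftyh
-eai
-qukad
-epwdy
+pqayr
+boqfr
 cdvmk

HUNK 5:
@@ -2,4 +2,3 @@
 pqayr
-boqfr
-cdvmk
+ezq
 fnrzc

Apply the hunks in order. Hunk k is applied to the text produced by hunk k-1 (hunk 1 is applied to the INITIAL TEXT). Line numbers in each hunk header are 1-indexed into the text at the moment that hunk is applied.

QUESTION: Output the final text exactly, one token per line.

Answer: ftyh
pqayr
ezq
fnrzc
xhf
hbu

Derivation:
Hunk 1: at line 2 remove [unqi] add [unwt,cdvmk,fnrzc] -> 8 lines: ftyh eai qukad unwt cdvmk fnrzc fxpm hbu
Hunk 2: at line 2 remove [unwt] add [epwdy] -> 8 lines: ftyh eai qukad epwdy cdvmk fnrzc fxpm hbu
Hunk 3: at line 6 remove [fxpm] add [xhf] -> 8 lines: ftyh eai qukad epwdy cdvmk fnrzc xhf hbu
Hunk 4: at line 1 remove [eai,qukad,epwdy] add [pqayr,boqfr] -> 7 lines: ftyh pqayr boqfr cdvmk fnrzc xhf hbu
Hunk 5: at line 2 remove [boqfr,cdvmk] add [ezq] -> 6 lines: ftyh pqayr ezq fnrzc xhf hbu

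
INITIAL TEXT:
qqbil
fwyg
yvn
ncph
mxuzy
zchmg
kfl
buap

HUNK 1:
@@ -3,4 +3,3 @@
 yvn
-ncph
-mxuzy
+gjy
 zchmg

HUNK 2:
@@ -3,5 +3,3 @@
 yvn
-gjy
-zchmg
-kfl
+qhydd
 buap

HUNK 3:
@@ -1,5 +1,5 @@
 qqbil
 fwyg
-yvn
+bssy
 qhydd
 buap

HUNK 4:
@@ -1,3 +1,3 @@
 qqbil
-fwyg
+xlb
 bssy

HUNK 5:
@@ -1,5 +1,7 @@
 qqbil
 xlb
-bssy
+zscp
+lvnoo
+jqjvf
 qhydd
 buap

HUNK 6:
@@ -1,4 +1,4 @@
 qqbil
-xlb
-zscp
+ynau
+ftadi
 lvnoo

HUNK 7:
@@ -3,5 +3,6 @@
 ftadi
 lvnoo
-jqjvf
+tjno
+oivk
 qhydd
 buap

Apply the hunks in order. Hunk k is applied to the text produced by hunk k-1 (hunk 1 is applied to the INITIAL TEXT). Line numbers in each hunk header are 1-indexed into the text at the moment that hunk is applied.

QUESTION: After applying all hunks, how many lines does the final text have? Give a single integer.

Hunk 1: at line 3 remove [ncph,mxuzy] add [gjy] -> 7 lines: qqbil fwyg yvn gjy zchmg kfl buap
Hunk 2: at line 3 remove [gjy,zchmg,kfl] add [qhydd] -> 5 lines: qqbil fwyg yvn qhydd buap
Hunk 3: at line 1 remove [yvn] add [bssy] -> 5 lines: qqbil fwyg bssy qhydd buap
Hunk 4: at line 1 remove [fwyg] add [xlb] -> 5 lines: qqbil xlb bssy qhydd buap
Hunk 5: at line 1 remove [bssy] add [zscp,lvnoo,jqjvf] -> 7 lines: qqbil xlb zscp lvnoo jqjvf qhydd buap
Hunk 6: at line 1 remove [xlb,zscp] add [ynau,ftadi] -> 7 lines: qqbil ynau ftadi lvnoo jqjvf qhydd buap
Hunk 7: at line 3 remove [jqjvf] add [tjno,oivk] -> 8 lines: qqbil ynau ftadi lvnoo tjno oivk qhydd buap
Final line count: 8

Answer: 8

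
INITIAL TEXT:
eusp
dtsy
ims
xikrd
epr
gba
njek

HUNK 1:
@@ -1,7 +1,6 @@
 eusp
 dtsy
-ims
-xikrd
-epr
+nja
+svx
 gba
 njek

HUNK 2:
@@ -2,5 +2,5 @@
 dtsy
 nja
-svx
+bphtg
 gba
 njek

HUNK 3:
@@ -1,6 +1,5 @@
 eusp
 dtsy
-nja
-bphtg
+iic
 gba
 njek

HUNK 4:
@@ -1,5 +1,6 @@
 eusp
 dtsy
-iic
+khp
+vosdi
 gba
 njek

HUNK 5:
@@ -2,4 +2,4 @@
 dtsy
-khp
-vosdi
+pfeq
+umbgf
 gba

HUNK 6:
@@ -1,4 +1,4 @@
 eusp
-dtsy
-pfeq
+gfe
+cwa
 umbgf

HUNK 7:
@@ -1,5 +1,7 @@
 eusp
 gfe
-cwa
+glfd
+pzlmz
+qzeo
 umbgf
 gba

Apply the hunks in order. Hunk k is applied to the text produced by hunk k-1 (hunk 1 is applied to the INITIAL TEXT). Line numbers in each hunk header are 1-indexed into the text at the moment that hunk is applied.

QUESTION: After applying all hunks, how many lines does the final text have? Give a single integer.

Hunk 1: at line 1 remove [ims,xikrd,epr] add [nja,svx] -> 6 lines: eusp dtsy nja svx gba njek
Hunk 2: at line 2 remove [svx] add [bphtg] -> 6 lines: eusp dtsy nja bphtg gba njek
Hunk 3: at line 1 remove [nja,bphtg] add [iic] -> 5 lines: eusp dtsy iic gba njek
Hunk 4: at line 1 remove [iic] add [khp,vosdi] -> 6 lines: eusp dtsy khp vosdi gba njek
Hunk 5: at line 2 remove [khp,vosdi] add [pfeq,umbgf] -> 6 lines: eusp dtsy pfeq umbgf gba njek
Hunk 6: at line 1 remove [dtsy,pfeq] add [gfe,cwa] -> 6 lines: eusp gfe cwa umbgf gba njek
Hunk 7: at line 1 remove [cwa] add [glfd,pzlmz,qzeo] -> 8 lines: eusp gfe glfd pzlmz qzeo umbgf gba njek
Final line count: 8

Answer: 8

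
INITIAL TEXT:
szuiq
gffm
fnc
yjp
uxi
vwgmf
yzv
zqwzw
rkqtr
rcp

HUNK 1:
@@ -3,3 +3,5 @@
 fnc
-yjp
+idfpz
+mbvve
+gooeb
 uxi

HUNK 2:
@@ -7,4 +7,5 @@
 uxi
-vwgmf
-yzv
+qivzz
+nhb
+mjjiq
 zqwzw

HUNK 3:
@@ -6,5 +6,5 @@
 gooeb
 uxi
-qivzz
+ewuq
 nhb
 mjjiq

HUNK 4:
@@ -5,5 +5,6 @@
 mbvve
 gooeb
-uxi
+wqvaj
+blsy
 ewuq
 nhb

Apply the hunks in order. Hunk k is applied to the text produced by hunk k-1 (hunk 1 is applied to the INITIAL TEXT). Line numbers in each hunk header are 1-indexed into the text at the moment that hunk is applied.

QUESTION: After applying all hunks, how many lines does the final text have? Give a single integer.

Hunk 1: at line 3 remove [yjp] add [idfpz,mbvve,gooeb] -> 12 lines: szuiq gffm fnc idfpz mbvve gooeb uxi vwgmf yzv zqwzw rkqtr rcp
Hunk 2: at line 7 remove [vwgmf,yzv] add [qivzz,nhb,mjjiq] -> 13 lines: szuiq gffm fnc idfpz mbvve gooeb uxi qivzz nhb mjjiq zqwzw rkqtr rcp
Hunk 3: at line 6 remove [qivzz] add [ewuq] -> 13 lines: szuiq gffm fnc idfpz mbvve gooeb uxi ewuq nhb mjjiq zqwzw rkqtr rcp
Hunk 4: at line 5 remove [uxi] add [wqvaj,blsy] -> 14 lines: szuiq gffm fnc idfpz mbvve gooeb wqvaj blsy ewuq nhb mjjiq zqwzw rkqtr rcp
Final line count: 14

Answer: 14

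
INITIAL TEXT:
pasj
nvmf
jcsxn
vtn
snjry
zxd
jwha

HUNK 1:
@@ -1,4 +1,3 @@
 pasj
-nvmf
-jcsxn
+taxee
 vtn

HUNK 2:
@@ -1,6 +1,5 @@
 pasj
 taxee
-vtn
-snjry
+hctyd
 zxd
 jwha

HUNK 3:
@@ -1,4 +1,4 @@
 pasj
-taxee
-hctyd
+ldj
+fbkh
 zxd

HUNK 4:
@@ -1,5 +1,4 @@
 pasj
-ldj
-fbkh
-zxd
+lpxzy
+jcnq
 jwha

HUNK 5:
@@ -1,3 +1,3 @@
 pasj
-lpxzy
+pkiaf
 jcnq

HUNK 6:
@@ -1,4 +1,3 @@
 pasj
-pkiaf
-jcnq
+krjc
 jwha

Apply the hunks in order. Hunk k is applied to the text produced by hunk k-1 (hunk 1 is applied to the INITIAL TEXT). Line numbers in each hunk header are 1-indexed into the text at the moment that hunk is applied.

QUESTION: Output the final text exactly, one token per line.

Answer: pasj
krjc
jwha

Derivation:
Hunk 1: at line 1 remove [nvmf,jcsxn] add [taxee] -> 6 lines: pasj taxee vtn snjry zxd jwha
Hunk 2: at line 1 remove [vtn,snjry] add [hctyd] -> 5 lines: pasj taxee hctyd zxd jwha
Hunk 3: at line 1 remove [taxee,hctyd] add [ldj,fbkh] -> 5 lines: pasj ldj fbkh zxd jwha
Hunk 4: at line 1 remove [ldj,fbkh,zxd] add [lpxzy,jcnq] -> 4 lines: pasj lpxzy jcnq jwha
Hunk 5: at line 1 remove [lpxzy] add [pkiaf] -> 4 lines: pasj pkiaf jcnq jwha
Hunk 6: at line 1 remove [pkiaf,jcnq] add [krjc] -> 3 lines: pasj krjc jwha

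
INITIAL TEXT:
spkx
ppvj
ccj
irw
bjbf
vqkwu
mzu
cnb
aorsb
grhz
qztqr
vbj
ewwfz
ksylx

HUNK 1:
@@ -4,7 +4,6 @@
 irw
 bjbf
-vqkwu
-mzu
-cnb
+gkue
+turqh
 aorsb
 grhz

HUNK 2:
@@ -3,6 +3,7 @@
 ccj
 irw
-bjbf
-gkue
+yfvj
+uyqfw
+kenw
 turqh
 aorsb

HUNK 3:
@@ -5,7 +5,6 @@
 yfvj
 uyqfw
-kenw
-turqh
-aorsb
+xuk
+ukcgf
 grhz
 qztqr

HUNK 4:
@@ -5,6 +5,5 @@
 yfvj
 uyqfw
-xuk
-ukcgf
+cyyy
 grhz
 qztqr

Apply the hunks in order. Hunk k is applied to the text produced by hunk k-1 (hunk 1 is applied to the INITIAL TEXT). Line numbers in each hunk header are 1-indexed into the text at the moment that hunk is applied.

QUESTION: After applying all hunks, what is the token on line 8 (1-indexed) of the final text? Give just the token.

Hunk 1: at line 4 remove [vqkwu,mzu,cnb] add [gkue,turqh] -> 13 lines: spkx ppvj ccj irw bjbf gkue turqh aorsb grhz qztqr vbj ewwfz ksylx
Hunk 2: at line 3 remove [bjbf,gkue] add [yfvj,uyqfw,kenw] -> 14 lines: spkx ppvj ccj irw yfvj uyqfw kenw turqh aorsb grhz qztqr vbj ewwfz ksylx
Hunk 3: at line 5 remove [kenw,turqh,aorsb] add [xuk,ukcgf] -> 13 lines: spkx ppvj ccj irw yfvj uyqfw xuk ukcgf grhz qztqr vbj ewwfz ksylx
Hunk 4: at line 5 remove [xuk,ukcgf] add [cyyy] -> 12 lines: spkx ppvj ccj irw yfvj uyqfw cyyy grhz qztqr vbj ewwfz ksylx
Final line 8: grhz

Answer: grhz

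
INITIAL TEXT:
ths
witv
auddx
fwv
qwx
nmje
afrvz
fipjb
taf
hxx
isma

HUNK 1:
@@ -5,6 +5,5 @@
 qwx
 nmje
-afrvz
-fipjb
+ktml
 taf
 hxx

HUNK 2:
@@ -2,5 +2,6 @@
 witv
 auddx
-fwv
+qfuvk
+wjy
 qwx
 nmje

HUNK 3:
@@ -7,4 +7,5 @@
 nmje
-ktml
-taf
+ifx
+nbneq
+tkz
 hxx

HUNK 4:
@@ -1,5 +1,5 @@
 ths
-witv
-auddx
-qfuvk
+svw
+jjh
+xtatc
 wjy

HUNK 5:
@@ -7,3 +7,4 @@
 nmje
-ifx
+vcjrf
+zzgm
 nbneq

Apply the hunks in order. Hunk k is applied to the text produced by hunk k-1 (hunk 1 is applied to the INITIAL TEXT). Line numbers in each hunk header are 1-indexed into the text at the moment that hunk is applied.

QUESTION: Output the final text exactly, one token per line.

Hunk 1: at line 5 remove [afrvz,fipjb] add [ktml] -> 10 lines: ths witv auddx fwv qwx nmje ktml taf hxx isma
Hunk 2: at line 2 remove [fwv] add [qfuvk,wjy] -> 11 lines: ths witv auddx qfuvk wjy qwx nmje ktml taf hxx isma
Hunk 3: at line 7 remove [ktml,taf] add [ifx,nbneq,tkz] -> 12 lines: ths witv auddx qfuvk wjy qwx nmje ifx nbneq tkz hxx isma
Hunk 4: at line 1 remove [witv,auddx,qfuvk] add [svw,jjh,xtatc] -> 12 lines: ths svw jjh xtatc wjy qwx nmje ifx nbneq tkz hxx isma
Hunk 5: at line 7 remove [ifx] add [vcjrf,zzgm] -> 13 lines: ths svw jjh xtatc wjy qwx nmje vcjrf zzgm nbneq tkz hxx isma

Answer: ths
svw
jjh
xtatc
wjy
qwx
nmje
vcjrf
zzgm
nbneq
tkz
hxx
isma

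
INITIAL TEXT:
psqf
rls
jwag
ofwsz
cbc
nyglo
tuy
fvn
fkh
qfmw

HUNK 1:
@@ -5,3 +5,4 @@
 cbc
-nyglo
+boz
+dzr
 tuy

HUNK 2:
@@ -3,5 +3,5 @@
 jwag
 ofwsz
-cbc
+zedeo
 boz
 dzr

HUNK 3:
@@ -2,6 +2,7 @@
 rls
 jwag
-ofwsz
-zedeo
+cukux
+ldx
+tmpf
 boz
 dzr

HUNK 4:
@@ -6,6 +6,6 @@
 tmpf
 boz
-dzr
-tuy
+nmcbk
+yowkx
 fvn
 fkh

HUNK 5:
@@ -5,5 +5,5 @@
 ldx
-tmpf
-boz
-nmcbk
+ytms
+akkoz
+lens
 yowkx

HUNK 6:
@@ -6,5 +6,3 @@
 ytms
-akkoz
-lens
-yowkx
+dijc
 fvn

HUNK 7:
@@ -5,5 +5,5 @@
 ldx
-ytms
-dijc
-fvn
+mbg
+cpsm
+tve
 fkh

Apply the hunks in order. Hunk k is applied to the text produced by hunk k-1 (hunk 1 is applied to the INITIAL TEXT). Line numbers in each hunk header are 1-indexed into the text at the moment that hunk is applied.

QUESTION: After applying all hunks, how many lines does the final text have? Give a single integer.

Hunk 1: at line 5 remove [nyglo] add [boz,dzr] -> 11 lines: psqf rls jwag ofwsz cbc boz dzr tuy fvn fkh qfmw
Hunk 2: at line 3 remove [cbc] add [zedeo] -> 11 lines: psqf rls jwag ofwsz zedeo boz dzr tuy fvn fkh qfmw
Hunk 3: at line 2 remove [ofwsz,zedeo] add [cukux,ldx,tmpf] -> 12 lines: psqf rls jwag cukux ldx tmpf boz dzr tuy fvn fkh qfmw
Hunk 4: at line 6 remove [dzr,tuy] add [nmcbk,yowkx] -> 12 lines: psqf rls jwag cukux ldx tmpf boz nmcbk yowkx fvn fkh qfmw
Hunk 5: at line 5 remove [tmpf,boz,nmcbk] add [ytms,akkoz,lens] -> 12 lines: psqf rls jwag cukux ldx ytms akkoz lens yowkx fvn fkh qfmw
Hunk 6: at line 6 remove [akkoz,lens,yowkx] add [dijc] -> 10 lines: psqf rls jwag cukux ldx ytms dijc fvn fkh qfmw
Hunk 7: at line 5 remove [ytms,dijc,fvn] add [mbg,cpsm,tve] -> 10 lines: psqf rls jwag cukux ldx mbg cpsm tve fkh qfmw
Final line count: 10

Answer: 10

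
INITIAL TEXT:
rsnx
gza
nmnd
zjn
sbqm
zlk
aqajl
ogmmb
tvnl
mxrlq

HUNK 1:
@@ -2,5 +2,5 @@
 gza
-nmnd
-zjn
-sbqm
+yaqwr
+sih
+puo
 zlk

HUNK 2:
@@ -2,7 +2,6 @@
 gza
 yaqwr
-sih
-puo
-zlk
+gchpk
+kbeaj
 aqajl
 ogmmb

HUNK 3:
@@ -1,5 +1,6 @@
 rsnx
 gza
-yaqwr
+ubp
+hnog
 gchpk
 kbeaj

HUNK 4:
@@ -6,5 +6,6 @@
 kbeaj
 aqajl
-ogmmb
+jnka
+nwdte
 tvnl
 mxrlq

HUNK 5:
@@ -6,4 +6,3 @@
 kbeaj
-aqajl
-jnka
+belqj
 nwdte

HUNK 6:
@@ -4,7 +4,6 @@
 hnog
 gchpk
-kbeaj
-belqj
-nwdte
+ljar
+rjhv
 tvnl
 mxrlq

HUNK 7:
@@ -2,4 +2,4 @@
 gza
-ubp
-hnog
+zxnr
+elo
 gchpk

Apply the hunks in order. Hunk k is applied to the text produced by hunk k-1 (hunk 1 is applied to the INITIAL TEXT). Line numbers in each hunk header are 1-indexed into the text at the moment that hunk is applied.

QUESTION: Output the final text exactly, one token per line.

Hunk 1: at line 2 remove [nmnd,zjn,sbqm] add [yaqwr,sih,puo] -> 10 lines: rsnx gza yaqwr sih puo zlk aqajl ogmmb tvnl mxrlq
Hunk 2: at line 2 remove [sih,puo,zlk] add [gchpk,kbeaj] -> 9 lines: rsnx gza yaqwr gchpk kbeaj aqajl ogmmb tvnl mxrlq
Hunk 3: at line 1 remove [yaqwr] add [ubp,hnog] -> 10 lines: rsnx gza ubp hnog gchpk kbeaj aqajl ogmmb tvnl mxrlq
Hunk 4: at line 6 remove [ogmmb] add [jnka,nwdte] -> 11 lines: rsnx gza ubp hnog gchpk kbeaj aqajl jnka nwdte tvnl mxrlq
Hunk 5: at line 6 remove [aqajl,jnka] add [belqj] -> 10 lines: rsnx gza ubp hnog gchpk kbeaj belqj nwdte tvnl mxrlq
Hunk 6: at line 4 remove [kbeaj,belqj,nwdte] add [ljar,rjhv] -> 9 lines: rsnx gza ubp hnog gchpk ljar rjhv tvnl mxrlq
Hunk 7: at line 2 remove [ubp,hnog] add [zxnr,elo] -> 9 lines: rsnx gza zxnr elo gchpk ljar rjhv tvnl mxrlq

Answer: rsnx
gza
zxnr
elo
gchpk
ljar
rjhv
tvnl
mxrlq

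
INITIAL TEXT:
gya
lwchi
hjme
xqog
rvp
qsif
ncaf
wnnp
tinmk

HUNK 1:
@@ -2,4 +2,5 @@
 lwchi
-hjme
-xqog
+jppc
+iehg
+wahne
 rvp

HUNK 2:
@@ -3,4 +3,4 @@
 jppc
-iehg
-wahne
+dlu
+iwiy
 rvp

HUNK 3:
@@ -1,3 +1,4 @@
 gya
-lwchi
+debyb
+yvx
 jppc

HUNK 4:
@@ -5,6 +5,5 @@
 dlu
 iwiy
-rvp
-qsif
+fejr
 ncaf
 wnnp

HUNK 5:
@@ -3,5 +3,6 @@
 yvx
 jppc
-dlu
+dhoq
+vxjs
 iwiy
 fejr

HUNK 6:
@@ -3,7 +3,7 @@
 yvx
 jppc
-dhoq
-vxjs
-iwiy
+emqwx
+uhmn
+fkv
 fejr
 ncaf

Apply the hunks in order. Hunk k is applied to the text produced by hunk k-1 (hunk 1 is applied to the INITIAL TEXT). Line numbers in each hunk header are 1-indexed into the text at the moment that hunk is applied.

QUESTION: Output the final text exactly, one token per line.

Answer: gya
debyb
yvx
jppc
emqwx
uhmn
fkv
fejr
ncaf
wnnp
tinmk

Derivation:
Hunk 1: at line 2 remove [hjme,xqog] add [jppc,iehg,wahne] -> 10 lines: gya lwchi jppc iehg wahne rvp qsif ncaf wnnp tinmk
Hunk 2: at line 3 remove [iehg,wahne] add [dlu,iwiy] -> 10 lines: gya lwchi jppc dlu iwiy rvp qsif ncaf wnnp tinmk
Hunk 3: at line 1 remove [lwchi] add [debyb,yvx] -> 11 lines: gya debyb yvx jppc dlu iwiy rvp qsif ncaf wnnp tinmk
Hunk 4: at line 5 remove [rvp,qsif] add [fejr] -> 10 lines: gya debyb yvx jppc dlu iwiy fejr ncaf wnnp tinmk
Hunk 5: at line 3 remove [dlu] add [dhoq,vxjs] -> 11 lines: gya debyb yvx jppc dhoq vxjs iwiy fejr ncaf wnnp tinmk
Hunk 6: at line 3 remove [dhoq,vxjs,iwiy] add [emqwx,uhmn,fkv] -> 11 lines: gya debyb yvx jppc emqwx uhmn fkv fejr ncaf wnnp tinmk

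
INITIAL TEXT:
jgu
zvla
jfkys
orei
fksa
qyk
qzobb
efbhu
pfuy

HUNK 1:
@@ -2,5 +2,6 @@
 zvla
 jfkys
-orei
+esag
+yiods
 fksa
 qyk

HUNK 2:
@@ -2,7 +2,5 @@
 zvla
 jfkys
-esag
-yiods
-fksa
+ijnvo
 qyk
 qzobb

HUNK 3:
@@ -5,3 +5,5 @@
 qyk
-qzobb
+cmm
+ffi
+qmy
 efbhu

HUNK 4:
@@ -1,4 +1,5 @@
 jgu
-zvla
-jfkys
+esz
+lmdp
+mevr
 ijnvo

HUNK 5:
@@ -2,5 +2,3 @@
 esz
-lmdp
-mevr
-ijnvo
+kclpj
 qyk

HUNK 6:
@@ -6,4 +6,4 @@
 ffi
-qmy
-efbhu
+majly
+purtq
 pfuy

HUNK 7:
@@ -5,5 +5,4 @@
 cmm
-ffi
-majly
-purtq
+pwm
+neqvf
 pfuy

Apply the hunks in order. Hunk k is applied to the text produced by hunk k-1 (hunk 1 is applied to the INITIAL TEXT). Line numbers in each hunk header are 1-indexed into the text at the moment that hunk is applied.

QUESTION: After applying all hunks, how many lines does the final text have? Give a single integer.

Answer: 8

Derivation:
Hunk 1: at line 2 remove [orei] add [esag,yiods] -> 10 lines: jgu zvla jfkys esag yiods fksa qyk qzobb efbhu pfuy
Hunk 2: at line 2 remove [esag,yiods,fksa] add [ijnvo] -> 8 lines: jgu zvla jfkys ijnvo qyk qzobb efbhu pfuy
Hunk 3: at line 5 remove [qzobb] add [cmm,ffi,qmy] -> 10 lines: jgu zvla jfkys ijnvo qyk cmm ffi qmy efbhu pfuy
Hunk 4: at line 1 remove [zvla,jfkys] add [esz,lmdp,mevr] -> 11 lines: jgu esz lmdp mevr ijnvo qyk cmm ffi qmy efbhu pfuy
Hunk 5: at line 2 remove [lmdp,mevr,ijnvo] add [kclpj] -> 9 lines: jgu esz kclpj qyk cmm ffi qmy efbhu pfuy
Hunk 6: at line 6 remove [qmy,efbhu] add [majly,purtq] -> 9 lines: jgu esz kclpj qyk cmm ffi majly purtq pfuy
Hunk 7: at line 5 remove [ffi,majly,purtq] add [pwm,neqvf] -> 8 lines: jgu esz kclpj qyk cmm pwm neqvf pfuy
Final line count: 8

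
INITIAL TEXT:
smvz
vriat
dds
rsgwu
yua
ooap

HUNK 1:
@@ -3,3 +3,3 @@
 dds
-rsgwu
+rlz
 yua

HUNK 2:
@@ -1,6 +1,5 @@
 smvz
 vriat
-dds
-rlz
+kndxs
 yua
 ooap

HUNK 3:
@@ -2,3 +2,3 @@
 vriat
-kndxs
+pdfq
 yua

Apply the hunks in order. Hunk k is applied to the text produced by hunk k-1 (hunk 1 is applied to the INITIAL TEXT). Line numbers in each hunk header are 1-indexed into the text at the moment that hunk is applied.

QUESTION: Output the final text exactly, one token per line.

Hunk 1: at line 3 remove [rsgwu] add [rlz] -> 6 lines: smvz vriat dds rlz yua ooap
Hunk 2: at line 1 remove [dds,rlz] add [kndxs] -> 5 lines: smvz vriat kndxs yua ooap
Hunk 3: at line 2 remove [kndxs] add [pdfq] -> 5 lines: smvz vriat pdfq yua ooap

Answer: smvz
vriat
pdfq
yua
ooap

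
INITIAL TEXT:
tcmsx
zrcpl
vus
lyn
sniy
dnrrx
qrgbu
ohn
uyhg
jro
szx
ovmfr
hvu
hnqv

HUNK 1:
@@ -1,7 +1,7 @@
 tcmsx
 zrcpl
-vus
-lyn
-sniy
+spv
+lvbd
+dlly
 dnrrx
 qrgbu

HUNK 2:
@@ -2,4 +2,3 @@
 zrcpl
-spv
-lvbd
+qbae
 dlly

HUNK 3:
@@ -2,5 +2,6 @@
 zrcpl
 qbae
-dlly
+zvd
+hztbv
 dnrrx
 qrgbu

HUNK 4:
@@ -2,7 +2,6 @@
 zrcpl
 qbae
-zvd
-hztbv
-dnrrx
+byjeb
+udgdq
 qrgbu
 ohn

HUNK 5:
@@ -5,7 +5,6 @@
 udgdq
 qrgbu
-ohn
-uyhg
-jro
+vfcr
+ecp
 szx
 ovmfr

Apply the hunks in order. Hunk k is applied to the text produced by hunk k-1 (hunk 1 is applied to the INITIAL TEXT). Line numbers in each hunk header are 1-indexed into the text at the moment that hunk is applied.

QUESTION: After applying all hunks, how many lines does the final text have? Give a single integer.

Answer: 12

Derivation:
Hunk 1: at line 1 remove [vus,lyn,sniy] add [spv,lvbd,dlly] -> 14 lines: tcmsx zrcpl spv lvbd dlly dnrrx qrgbu ohn uyhg jro szx ovmfr hvu hnqv
Hunk 2: at line 2 remove [spv,lvbd] add [qbae] -> 13 lines: tcmsx zrcpl qbae dlly dnrrx qrgbu ohn uyhg jro szx ovmfr hvu hnqv
Hunk 3: at line 2 remove [dlly] add [zvd,hztbv] -> 14 lines: tcmsx zrcpl qbae zvd hztbv dnrrx qrgbu ohn uyhg jro szx ovmfr hvu hnqv
Hunk 4: at line 2 remove [zvd,hztbv,dnrrx] add [byjeb,udgdq] -> 13 lines: tcmsx zrcpl qbae byjeb udgdq qrgbu ohn uyhg jro szx ovmfr hvu hnqv
Hunk 5: at line 5 remove [ohn,uyhg,jro] add [vfcr,ecp] -> 12 lines: tcmsx zrcpl qbae byjeb udgdq qrgbu vfcr ecp szx ovmfr hvu hnqv
Final line count: 12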